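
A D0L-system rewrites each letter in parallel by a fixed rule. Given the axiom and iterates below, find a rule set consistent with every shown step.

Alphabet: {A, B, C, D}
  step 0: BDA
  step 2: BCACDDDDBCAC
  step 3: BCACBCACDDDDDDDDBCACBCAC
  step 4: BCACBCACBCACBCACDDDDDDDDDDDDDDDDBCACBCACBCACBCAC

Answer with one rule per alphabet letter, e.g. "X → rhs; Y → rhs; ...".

A->BC, B->BC, C->AC, D->DD

  step 3 ⇒ step 4: BCACBCACDDDDDDDDBCACBCAC ⇒ BC·AC·BC·AC·BC·AC·BC·AC·DD·DD·DD·DD·DD·DD·DD·DD·BC·AC·BC·AC·BC·AC·BC·AC
    A ↦ BC
    B ↦ BC
    C ↦ AC
    D ↦ DD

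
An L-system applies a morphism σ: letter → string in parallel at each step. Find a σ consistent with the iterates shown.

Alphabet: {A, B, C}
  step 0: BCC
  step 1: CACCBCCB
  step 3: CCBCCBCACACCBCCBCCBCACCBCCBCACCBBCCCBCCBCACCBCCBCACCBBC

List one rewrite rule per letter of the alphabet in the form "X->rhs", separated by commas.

  step 0 ⇒ step 1: BCC ⇒ CA·CCB·CCB
    B ↦ CA
    C ↦ CCB
    A ↦ BC  (constrained at step 1)

A->BC, B->CA, C->CCB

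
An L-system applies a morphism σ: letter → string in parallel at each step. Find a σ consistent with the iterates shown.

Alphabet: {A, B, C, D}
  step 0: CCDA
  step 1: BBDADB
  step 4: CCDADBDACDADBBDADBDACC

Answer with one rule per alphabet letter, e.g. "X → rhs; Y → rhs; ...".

A->DB, B->C, C->B, D->DA

  step 0 ⇒ step 1: CCDA ⇒ B·B·DA·DB
    A ↦ DB
    C ↦ B
    D ↦ DA
    B ↦ C  (constrained at step 1)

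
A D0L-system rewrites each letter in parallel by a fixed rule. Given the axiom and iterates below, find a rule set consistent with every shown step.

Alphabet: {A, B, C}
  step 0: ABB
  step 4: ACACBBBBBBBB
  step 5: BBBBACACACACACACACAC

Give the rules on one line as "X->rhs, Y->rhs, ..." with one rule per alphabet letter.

A->B, B->AC, C->B

  step 4 ⇒ step 5: ACACBBBBBBBB ⇒ B·B·B·B·AC·AC·AC·AC·AC·AC·AC·AC
    A ↦ B
    B ↦ AC
    C ↦ B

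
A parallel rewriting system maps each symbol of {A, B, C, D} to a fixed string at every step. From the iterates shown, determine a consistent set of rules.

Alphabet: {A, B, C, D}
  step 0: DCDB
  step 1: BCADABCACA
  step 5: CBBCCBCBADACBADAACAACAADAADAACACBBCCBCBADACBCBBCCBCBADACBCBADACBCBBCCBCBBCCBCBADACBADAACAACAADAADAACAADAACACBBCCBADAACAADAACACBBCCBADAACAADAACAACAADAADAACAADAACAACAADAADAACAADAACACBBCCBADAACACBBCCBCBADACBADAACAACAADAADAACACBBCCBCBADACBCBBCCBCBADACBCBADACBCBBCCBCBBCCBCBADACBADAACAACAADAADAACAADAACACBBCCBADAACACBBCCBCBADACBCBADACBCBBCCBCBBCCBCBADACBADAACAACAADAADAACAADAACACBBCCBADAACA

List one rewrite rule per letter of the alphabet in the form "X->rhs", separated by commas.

A->CB, B->ACA, C->ADA, D->BC

  step 0 ⇒ step 1: DCDB ⇒ BC·ADA·BC·ACA
    B ↦ ACA
    C ↦ ADA
    D ↦ BC
    A ↦ CB  (constrained at step 1)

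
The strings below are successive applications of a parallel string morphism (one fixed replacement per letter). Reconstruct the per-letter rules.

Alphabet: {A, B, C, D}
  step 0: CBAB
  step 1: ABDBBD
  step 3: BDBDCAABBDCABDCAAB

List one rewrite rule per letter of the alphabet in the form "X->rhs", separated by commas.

  step 0 ⇒ step 1: CBAB ⇒ A·BD·B·BD
    A ↦ B
    B ↦ BD
    C ↦ A
    D ↦ CA  (constrained at step 1)

A->B, B->BD, C->A, D->CA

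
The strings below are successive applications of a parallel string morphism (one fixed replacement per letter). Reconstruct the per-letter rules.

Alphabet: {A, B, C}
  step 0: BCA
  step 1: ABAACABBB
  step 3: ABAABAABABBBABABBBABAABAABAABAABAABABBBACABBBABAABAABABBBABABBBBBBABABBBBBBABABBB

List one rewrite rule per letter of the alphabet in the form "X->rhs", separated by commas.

  step 0 ⇒ step 1: BCA ⇒ ABA·ACA·BBB
    A ↦ BBB
    B ↦ ABA
    C ↦ ACA

A->BBB, B->ABA, C->ACA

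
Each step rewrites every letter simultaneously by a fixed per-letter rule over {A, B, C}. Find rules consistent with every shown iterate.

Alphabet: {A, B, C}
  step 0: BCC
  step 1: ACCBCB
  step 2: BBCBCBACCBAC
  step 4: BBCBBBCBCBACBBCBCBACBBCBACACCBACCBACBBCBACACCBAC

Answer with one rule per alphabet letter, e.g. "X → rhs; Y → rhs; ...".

A->BB, B->AC, C->CB

  step 1 ⇒ step 2: ACCBCB ⇒ BB·CB·CB·AC·CB·AC
    A ↦ BB
    B ↦ AC
    C ↦ CB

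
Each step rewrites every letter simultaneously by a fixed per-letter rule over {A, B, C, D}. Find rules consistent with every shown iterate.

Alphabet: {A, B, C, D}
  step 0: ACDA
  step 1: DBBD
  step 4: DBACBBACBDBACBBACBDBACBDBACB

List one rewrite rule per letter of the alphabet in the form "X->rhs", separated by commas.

A->D, B->ACB, C->B, D->B

  step 0 ⇒ step 1: ACDA ⇒ D·B·B·D
    A ↦ D
    C ↦ B
    D ↦ B
    B ↦ ACB  (constrained at step 1)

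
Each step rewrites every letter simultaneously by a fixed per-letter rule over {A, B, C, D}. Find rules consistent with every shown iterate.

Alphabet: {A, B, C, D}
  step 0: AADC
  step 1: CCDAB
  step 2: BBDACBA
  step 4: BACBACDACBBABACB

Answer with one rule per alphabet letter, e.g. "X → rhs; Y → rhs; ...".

  step 1 ⇒ step 2: CCDAB ⇒ B·B·DA·C·BA
    A ↦ C
    B ↦ BA
    C ↦ B
    D ↦ DA

A->C, B->BA, C->B, D->DA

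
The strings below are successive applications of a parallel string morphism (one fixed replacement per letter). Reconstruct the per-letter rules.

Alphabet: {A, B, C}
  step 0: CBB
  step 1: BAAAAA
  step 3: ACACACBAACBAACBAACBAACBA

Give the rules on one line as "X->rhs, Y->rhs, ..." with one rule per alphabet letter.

A->AC, B->AA, C->BA

  step 0 ⇒ step 1: CBB ⇒ BA·AA·AA
    B ↦ AA
    C ↦ BA
    A ↦ AC  (constrained at step 1)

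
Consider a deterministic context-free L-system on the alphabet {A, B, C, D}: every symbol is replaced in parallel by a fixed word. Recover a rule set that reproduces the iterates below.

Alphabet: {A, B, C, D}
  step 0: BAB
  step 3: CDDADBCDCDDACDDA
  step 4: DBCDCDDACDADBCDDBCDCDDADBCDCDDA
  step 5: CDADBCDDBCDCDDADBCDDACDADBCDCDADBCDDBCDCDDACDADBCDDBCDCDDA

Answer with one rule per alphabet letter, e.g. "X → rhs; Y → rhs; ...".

A->DA, B->A, C->DB, D->CD

  step 4 ⇒ step 5: DBCDCDDACDADBCDDBCDCDDADBCDCDDA ⇒ CD·A·DB·CD·DB·CD·CD·DA·DB·CD·DA·CD·A·DB·CD·CD·A·DB·CD·DB·CD·CD·DA·CD·A·DB·CD·DB·CD·CD·DA
    A ↦ DA
    B ↦ A
    C ↦ DB
    D ↦ CD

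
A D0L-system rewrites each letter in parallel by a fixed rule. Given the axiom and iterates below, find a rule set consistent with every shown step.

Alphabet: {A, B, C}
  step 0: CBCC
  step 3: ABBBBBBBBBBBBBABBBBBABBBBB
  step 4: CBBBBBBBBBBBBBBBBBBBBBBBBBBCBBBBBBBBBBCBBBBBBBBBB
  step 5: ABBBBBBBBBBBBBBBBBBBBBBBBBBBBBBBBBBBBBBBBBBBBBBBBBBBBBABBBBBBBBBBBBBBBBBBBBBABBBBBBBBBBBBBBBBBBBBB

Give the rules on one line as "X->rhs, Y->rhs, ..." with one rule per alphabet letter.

  step 4 ⇒ step 5: CBBBBBBBBBBBBBBBBBBBBBBBBBBCBBBBBBBBBBCBBBBBBBBBB ⇒ AB·BB·BB·BB·BB·BB·BB·BB·BB·BB·BB·BB·BB·BB·BB·BB·BB·BB·BB·BB·BB·BB·BB·BB·BB·BB·BB·AB·BB·BB·BB·BB·BB·BB·BB·BB·BB·BB·AB·BB·BB·BB·BB·BB·BB·BB·BB·BB·BB
    B ↦ BB
    C ↦ AB
  step 3 ⇒ step 4: ABBBBBBBBBBBBBABBBBBABBBBB ⇒ C·BB·BB·BB·BB·BB·BB·BB·BB·BB·BB·BB·BB·BB·C·BB·BB·BB·BB·BB·C·BB·BB·BB·BB·BB
    A ↦ C

A->C, B->BB, C->AB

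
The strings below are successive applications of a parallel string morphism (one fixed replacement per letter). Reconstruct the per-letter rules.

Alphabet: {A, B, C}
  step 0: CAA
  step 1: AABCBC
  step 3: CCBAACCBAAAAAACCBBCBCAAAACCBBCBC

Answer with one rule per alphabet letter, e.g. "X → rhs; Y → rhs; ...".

A->BC, B->CCB, C->AA

  step 0 ⇒ step 1: CAA ⇒ AA·BC·BC
    A ↦ BC
    C ↦ AA
    B ↦ CCB  (constrained at step 1)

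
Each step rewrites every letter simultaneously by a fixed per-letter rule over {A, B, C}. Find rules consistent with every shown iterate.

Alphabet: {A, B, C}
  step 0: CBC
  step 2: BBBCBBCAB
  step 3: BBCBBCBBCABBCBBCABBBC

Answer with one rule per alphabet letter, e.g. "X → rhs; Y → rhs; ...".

  step 2 ⇒ step 3: BBBCBBCAB ⇒ BBC·BBC·BBC·A·BBC·BBC·A·B·BBC
    A ↦ B
    B ↦ BBC
    C ↦ A

A->B, B->BBC, C->A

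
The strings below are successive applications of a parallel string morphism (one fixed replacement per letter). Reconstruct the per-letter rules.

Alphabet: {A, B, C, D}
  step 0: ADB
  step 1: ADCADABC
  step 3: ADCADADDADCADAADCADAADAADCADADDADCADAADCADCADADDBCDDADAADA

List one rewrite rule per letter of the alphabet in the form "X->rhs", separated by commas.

A->ADC, B->BC, C->DD, D->ADA

  step 0 ⇒ step 1: ADB ⇒ ADC·ADA·BC
    A ↦ ADC
    B ↦ BC
    D ↦ ADA
    C ↦ DD  (constrained at step 1)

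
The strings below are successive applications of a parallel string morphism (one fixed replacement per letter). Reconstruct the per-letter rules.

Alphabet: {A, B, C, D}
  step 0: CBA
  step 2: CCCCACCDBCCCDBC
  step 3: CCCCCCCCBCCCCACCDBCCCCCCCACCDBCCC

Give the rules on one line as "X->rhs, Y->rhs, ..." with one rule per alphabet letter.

  step 2 ⇒ step 3: CCCCACCDBCCCDBC ⇒ CC·CC·CC·CC·B·CC·CC·ACC·DBC·CC·CC·CC·ACC·DBC·CC
    A ↦ B
    B ↦ DBC
    C ↦ CC
    D ↦ ACC

A->B, B->DBC, C->CC, D->ACC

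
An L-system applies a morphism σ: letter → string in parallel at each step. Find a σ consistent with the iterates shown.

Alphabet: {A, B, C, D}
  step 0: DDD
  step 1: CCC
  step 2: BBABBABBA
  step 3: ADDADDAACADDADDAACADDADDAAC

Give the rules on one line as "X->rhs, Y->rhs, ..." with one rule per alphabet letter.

  step 2 ⇒ step 3: BBABBABBA ⇒ ADD·ADD·AAC·ADD·ADD·AAC·ADD·ADD·AAC
    A ↦ AAC
    B ↦ ADD
  step 1 ⇒ step 2: CCC ⇒ BBA·BBA·BBA
    C ↦ BBA
  step 0 ⇒ step 1: DDD ⇒ C·C·C
    D ↦ C

A->AAC, B->ADD, C->BBA, D->C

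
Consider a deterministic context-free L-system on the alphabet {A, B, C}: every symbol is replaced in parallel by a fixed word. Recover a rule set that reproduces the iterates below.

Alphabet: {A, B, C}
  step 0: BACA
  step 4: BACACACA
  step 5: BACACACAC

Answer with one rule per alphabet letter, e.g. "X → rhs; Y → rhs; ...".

A->C, B->BA, C->A

  step 4 ⇒ step 5: BACACACA ⇒ BA·C·A·C·A·C·A·C
    A ↦ C
    B ↦ BA
    C ↦ A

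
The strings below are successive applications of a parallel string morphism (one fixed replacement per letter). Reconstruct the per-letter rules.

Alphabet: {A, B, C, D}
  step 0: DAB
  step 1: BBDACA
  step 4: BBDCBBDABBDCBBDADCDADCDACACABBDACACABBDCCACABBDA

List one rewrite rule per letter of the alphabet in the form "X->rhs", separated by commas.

  step 0 ⇒ step 1: DAB ⇒ BB·DA·CA
    A ↦ DA
    B ↦ CA
    D ↦ BB
    C ↦ DC  (constrained at step 1)

A->DA, B->CA, C->DC, D->BB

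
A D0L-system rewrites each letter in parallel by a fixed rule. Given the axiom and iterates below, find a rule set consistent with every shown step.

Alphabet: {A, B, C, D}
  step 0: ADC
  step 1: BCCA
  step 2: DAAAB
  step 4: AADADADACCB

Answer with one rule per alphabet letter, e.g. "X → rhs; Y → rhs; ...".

A->B, B->DA, C->A, D->CC

  step 1 ⇒ step 2: BCCA ⇒ DA·A·A·B
    A ↦ B
    B ↦ DA
    C ↦ A
  step 0 ⇒ step 1: ADC ⇒ B·CC·A
    D ↦ CC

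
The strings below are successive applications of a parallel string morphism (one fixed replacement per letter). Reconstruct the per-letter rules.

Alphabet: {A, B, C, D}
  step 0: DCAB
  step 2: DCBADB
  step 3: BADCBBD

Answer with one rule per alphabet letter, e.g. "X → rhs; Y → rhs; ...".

A->CB, B->D, C->A, D->B

  step 2 ⇒ step 3: DCBADB ⇒ B·A·D·CB·B·D
    A ↦ CB
    B ↦ D
    C ↦ A
    D ↦ B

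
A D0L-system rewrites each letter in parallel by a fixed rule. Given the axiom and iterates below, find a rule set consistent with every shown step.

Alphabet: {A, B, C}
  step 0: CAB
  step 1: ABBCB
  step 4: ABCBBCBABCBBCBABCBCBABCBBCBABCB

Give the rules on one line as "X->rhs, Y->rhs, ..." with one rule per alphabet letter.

  step 0 ⇒ step 1: CAB ⇒ AB·B·CB
    A ↦ B
    B ↦ CB
    C ↦ AB

A->B, B->CB, C->AB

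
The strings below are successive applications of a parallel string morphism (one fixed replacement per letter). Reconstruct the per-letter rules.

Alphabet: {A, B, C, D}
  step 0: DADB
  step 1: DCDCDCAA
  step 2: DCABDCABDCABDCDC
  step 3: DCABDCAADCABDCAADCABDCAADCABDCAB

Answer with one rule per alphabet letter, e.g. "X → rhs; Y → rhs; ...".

A->DC, B->AA, C->AB, D->DC

  step 2 ⇒ step 3: DCABDCABDCABDCDC ⇒ DC·AB·DC·AA·DC·AB·DC·AA·DC·AB·DC·AA·DC·AB·DC·AB
    A ↦ DC
    B ↦ AA
    C ↦ AB
    D ↦ DC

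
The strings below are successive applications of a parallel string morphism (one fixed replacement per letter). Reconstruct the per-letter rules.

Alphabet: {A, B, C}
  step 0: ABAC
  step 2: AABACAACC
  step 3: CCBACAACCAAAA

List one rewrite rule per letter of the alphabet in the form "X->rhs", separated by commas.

A->C, B->BA, C->AA

  step 2 ⇒ step 3: AABACAACC ⇒ C·C·BA·C·AA·C·C·AA·AA
    A ↦ C
    B ↦ BA
    C ↦ AA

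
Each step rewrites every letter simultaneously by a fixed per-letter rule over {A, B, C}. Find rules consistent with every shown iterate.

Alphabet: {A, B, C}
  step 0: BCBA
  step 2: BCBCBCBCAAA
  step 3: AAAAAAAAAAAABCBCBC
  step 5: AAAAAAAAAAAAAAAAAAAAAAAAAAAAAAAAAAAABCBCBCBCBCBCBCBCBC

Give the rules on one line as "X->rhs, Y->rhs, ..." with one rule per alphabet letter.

A->BC, B->A, C->AA

  step 2 ⇒ step 3: BCBCBCBCAAA ⇒ A·AA·A·AA·A·AA·A·AA·BC·BC·BC
    A ↦ BC
    B ↦ A
    C ↦ AA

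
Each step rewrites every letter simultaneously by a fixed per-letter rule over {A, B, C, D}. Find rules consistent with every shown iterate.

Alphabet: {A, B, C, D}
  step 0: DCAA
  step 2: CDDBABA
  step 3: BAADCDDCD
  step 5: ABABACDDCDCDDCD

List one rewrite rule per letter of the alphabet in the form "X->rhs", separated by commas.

A->CD, B->D, C->B, D->A

  step 2 ⇒ step 3: CDDBABA ⇒ B·A·A·D·CD·D·CD
    A ↦ CD
    B ↦ D
    C ↦ B
    D ↦ A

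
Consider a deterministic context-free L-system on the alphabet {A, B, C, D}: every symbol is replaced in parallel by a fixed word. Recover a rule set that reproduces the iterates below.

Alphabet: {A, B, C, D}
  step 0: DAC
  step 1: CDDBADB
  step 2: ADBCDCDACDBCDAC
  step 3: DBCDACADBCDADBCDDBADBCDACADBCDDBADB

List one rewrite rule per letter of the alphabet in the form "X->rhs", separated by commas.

A->DB, B->AC, C->ADB, D->CD

  step 2 ⇒ step 3: ADBCDCDACDBCDAC ⇒ DB·CD·AC·ADB·CD·ADB·CD·DB·ADB·CD·AC·ADB·CD·DB·ADB
    A ↦ DB
    B ↦ AC
    C ↦ ADB
    D ↦ CD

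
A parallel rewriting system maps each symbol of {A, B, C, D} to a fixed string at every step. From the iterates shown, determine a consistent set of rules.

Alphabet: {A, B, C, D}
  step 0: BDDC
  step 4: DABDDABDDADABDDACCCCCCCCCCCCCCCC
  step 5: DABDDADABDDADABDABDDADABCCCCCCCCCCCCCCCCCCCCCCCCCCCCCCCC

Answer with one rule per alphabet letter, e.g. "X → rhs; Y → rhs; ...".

  step 4 ⇒ step 5: DABDDABDDADABDDACCCCCCCCCCCCCCCC ⇒ DA·B·D·DA·DA·B·D·DA·DA·B·DA·B·D·DA·DA·B·CC·CC·CC·CC·CC·CC·CC·CC·CC·CC·CC·CC·CC·CC·CC·CC
    A ↦ B
    B ↦ D
    C ↦ CC
    D ↦ DA

A->B, B->D, C->CC, D->DA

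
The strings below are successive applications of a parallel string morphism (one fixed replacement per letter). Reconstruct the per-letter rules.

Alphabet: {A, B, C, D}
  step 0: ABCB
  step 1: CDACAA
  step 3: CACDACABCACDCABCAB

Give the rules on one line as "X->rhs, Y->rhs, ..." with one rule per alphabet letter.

  step 0 ⇒ step 1: ABCB ⇒ CD·A·CA·A
    A ↦ CD
    B ↦ A
    C ↦ CA
    D ↦ B  (constrained at step 1)

A->CD, B->A, C->CA, D->B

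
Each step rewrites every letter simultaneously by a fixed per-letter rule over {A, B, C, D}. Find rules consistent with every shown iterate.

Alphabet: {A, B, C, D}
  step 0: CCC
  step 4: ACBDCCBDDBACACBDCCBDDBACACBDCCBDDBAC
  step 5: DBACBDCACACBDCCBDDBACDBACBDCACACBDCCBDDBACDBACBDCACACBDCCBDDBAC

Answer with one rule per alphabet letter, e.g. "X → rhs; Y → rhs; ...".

  step 4 ⇒ step 5: ACBDCCBDDBACACBDCCBDDBACACBDCCBDDBAC ⇒ DB·AC·BD·C·AC·AC·BD·C·C·BD·DB·AC·DB·AC·BD·C·AC·AC·BD·C·C·BD·DB·AC·DB·AC·BD·C·AC·AC·BD·C·C·BD·DB·AC
    A ↦ DB
    B ↦ BD
    C ↦ AC
    D ↦ C

A->DB, B->BD, C->AC, D->C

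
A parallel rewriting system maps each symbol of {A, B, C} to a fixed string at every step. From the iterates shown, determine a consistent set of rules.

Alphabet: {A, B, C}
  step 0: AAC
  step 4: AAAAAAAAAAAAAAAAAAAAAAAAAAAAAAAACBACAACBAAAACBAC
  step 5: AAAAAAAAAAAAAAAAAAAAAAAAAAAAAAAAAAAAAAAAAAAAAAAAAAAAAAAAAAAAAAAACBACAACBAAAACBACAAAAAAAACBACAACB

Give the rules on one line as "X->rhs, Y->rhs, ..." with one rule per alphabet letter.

A->AA, B->AC, C->CB

  step 4 ⇒ step 5: AAAAAAAAAAAAAAAAAAAAAAAAAAAAAAAACBACAACBAAAACBAC ⇒ AA·AA·AA·AA·AA·AA·AA·AA·AA·AA·AA·AA·AA·AA·AA·AA·AA·AA·AA·AA·AA·AA·AA·AA·AA·AA·AA·AA·AA·AA·AA·AA·CB·AC·AA·CB·AA·AA·CB·AC·AA·AA·AA·AA·CB·AC·AA·CB
    A ↦ AA
    B ↦ AC
    C ↦ CB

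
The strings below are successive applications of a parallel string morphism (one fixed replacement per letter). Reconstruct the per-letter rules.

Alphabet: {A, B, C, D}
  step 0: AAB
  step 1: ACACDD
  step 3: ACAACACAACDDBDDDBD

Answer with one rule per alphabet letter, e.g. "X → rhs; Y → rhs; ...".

  step 0 ⇒ step 1: AAB ⇒ AC·AC·DD
    A ↦ AC
    B ↦ DD
    C ↦ A  (constrained at step 1)
    D ↦ BD  (constrained at step 1)

A->AC, B->DD, C->A, D->BD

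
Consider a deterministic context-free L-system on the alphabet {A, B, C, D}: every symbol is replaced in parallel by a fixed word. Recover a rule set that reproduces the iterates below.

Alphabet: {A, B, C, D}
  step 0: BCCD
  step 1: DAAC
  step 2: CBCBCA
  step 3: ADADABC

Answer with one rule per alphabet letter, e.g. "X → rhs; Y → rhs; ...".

A->BC, B->D, C->A, D->C

  step 2 ⇒ step 3: CBCBCA ⇒ A·D·A·D·A·BC
    A ↦ BC
    B ↦ D
    C ↦ A
  step 0 ⇒ step 1: BCCD ⇒ D·A·A·C
    D ↦ C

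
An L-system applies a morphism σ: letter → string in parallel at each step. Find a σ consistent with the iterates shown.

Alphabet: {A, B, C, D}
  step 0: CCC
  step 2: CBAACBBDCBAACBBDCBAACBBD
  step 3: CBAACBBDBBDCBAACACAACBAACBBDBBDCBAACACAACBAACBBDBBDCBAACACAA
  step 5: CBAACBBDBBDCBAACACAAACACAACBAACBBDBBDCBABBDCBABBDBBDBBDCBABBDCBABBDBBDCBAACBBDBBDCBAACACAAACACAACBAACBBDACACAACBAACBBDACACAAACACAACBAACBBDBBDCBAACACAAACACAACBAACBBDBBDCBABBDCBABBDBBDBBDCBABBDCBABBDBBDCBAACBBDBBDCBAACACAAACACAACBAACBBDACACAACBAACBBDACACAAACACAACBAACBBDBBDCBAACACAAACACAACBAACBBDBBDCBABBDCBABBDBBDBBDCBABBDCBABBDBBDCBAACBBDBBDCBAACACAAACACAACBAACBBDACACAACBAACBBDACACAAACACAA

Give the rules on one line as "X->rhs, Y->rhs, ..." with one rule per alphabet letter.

  step 2 ⇒ step 3: CBAACBBDCBAACBBDCBAACBBD ⇒ CBA·AC·BBD·BBD·CBA·AC·AC·AA·CBA·AC·BBD·BBD·CBA·AC·AC·AA·CBA·AC·BBD·BBD·CBA·AC·AC·AA
    A ↦ BBD
    B ↦ AC
    C ↦ CBA
    D ↦ AA

A->BBD, B->AC, C->CBA, D->AA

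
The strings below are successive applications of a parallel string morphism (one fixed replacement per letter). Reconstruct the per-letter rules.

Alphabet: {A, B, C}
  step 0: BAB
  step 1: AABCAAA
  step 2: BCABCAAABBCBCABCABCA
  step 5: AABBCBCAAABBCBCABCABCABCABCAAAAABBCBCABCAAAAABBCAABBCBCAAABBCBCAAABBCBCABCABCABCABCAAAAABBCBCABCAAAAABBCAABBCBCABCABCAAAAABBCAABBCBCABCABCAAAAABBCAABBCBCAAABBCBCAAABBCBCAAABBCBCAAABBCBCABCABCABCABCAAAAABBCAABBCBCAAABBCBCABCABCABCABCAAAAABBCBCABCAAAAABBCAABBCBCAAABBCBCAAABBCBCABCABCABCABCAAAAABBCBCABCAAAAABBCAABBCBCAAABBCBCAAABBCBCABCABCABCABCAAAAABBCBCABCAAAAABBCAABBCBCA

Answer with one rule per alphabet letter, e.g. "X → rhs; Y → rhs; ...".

  step 1 ⇒ step 2: AABCAAA ⇒ BCA·BCA·AA·BBC·BCA·BCA·BCA
    A ↦ BCA
    B ↦ AA
    C ↦ BBC

A->BCA, B->AA, C->BBC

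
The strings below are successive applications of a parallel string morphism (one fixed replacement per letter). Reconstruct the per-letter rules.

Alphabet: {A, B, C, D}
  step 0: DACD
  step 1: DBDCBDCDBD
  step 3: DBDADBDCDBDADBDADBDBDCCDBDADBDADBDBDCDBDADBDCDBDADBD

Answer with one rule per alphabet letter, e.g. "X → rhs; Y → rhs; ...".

  step 0 ⇒ step 1: DACD ⇒ DBD·C·BDC·DBD
    A ↦ C
    C ↦ BDC
    D ↦ DBD
    B ↦ A  (constrained at step 1)

A->C, B->A, C->BDC, D->DBD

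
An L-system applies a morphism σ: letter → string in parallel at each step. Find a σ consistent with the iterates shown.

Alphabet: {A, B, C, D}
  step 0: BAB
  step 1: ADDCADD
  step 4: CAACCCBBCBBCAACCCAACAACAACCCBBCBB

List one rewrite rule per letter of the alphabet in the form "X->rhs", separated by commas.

  step 0 ⇒ step 1: BAB ⇒ ADD·C·ADD
    A ↦ C
    B ↦ ADD
    C ↦ CAA  (constrained at step 1)
    D ↦ B  (constrained at step 1)

A->C, B->ADD, C->CAA, D->B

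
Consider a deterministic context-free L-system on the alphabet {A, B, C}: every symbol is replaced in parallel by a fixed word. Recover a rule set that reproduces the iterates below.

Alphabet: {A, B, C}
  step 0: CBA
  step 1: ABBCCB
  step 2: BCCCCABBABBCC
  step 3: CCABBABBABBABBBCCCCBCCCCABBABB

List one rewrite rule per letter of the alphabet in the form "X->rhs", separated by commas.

A->B, B->CC, C->ABB

  step 2 ⇒ step 3: BCCCCABBABBCC ⇒ CC·ABB·ABB·ABB·ABB·B·CC·CC·B·CC·CC·ABB·ABB
    A ↦ B
    B ↦ CC
    C ↦ ABB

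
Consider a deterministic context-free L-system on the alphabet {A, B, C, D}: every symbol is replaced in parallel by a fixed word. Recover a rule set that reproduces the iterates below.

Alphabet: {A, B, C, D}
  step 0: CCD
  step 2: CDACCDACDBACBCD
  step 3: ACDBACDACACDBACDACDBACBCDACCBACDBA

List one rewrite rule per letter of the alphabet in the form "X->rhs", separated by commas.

A->CD, B->CB, C->AC, D->DBA

  step 2 ⇒ step 3: CDACCDACDBACBCD ⇒ AC·DBA·CD·AC·AC·DBA·CD·AC·DBA·CB·CD·AC·CB·AC·DBA
    A ↦ CD
    B ↦ CB
    C ↦ AC
    D ↦ DBA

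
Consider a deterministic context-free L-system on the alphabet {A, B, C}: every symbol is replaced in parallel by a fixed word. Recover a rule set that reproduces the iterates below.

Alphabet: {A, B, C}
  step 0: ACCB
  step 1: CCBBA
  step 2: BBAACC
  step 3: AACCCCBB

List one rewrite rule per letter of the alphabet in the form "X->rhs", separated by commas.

  step 2 ⇒ step 3: BBAACC ⇒ A·A·CC·CC·B·B
    A ↦ CC
    B ↦ A
    C ↦ B

A->CC, B->A, C->B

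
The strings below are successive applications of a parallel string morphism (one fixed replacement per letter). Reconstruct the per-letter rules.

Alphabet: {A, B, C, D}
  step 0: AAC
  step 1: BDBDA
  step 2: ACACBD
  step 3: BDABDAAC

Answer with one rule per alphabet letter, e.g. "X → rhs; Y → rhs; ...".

  step 2 ⇒ step 3: ACACBD ⇒ BD·A·BD·A·A·C
    A ↦ BD
    B ↦ A
    C ↦ A
    D ↦ C

A->BD, B->A, C->A, D->C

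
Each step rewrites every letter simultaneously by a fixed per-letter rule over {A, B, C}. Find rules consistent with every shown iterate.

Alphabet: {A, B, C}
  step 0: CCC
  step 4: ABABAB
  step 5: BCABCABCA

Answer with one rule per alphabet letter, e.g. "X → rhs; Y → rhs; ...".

  step 4 ⇒ step 5: ABABAB ⇒ B·CA·B·CA·B·CA
    A ↦ B
    B ↦ CA
    C ↦ A  (constrained at step 0)

A->B, B->CA, C->A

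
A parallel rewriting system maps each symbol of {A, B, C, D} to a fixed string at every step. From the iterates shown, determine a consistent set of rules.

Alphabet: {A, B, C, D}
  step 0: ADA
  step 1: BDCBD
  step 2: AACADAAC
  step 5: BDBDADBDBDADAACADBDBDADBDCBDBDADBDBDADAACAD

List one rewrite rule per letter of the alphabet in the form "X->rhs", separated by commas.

  step 1 ⇒ step 2: BDCBD ⇒ AA·C·AD·AA·C
    B ↦ AA
    C ↦ AD
    D ↦ C
  step 0 ⇒ step 1: ADA ⇒ BD·C·BD
    A ↦ BD

A->BD, B->AA, C->AD, D->C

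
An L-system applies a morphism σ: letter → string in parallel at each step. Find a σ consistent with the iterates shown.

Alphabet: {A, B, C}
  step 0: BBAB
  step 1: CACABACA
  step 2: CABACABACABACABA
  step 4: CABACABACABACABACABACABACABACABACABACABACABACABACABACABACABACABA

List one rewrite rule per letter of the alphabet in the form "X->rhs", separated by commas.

A->BA, B->CA, C->CA

  step 1 ⇒ step 2: CACABACA ⇒ CA·BA·CA·BA·CA·BA·CA·BA
    A ↦ BA
    B ↦ CA
    C ↦ CA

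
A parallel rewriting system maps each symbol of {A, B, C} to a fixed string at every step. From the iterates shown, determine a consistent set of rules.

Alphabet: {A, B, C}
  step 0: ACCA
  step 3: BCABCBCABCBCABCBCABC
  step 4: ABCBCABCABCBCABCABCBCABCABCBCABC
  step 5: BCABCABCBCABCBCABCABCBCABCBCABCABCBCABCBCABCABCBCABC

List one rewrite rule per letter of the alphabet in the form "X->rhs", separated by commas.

A->BC, B->A, C->BC

  step 4 ⇒ step 5: ABCBCABCABCBCABCABCBCABCABCBCABC ⇒ BC·A·BC·A·BC·BC·A·BC·BC·A·BC·A·BC·BC·A·BC·BC·A·BC·A·BC·BC·A·BC·BC·A·BC·A·BC·BC·A·BC
    A ↦ BC
    B ↦ A
    C ↦ BC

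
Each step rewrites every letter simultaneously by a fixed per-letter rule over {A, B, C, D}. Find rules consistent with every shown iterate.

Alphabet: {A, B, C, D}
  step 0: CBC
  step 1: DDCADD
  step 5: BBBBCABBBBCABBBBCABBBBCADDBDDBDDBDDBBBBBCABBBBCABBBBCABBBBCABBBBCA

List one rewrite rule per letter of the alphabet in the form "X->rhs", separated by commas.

A->B, B->CA, C->DD, D->BB

  step 0 ⇒ step 1: CBC ⇒ DD·CA·DD
    B ↦ CA
    C ↦ DD
    A ↦ B  (constrained at step 1)
    D ↦ BB  (constrained at step 1)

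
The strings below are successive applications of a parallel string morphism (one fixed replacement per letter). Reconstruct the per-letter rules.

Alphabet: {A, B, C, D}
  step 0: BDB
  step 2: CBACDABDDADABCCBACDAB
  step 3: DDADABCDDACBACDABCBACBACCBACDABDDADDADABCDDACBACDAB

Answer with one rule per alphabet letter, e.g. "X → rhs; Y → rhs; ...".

  step 2 ⇒ step 3: CBACDABDDADABCCBACDAB ⇒ DDA·DAB·C·DDA·CBA·C·DAB·CBA·CBA·C·CBA·C·DAB·DDA·DDA·DAB·C·DDA·CBA·C·DAB
    A ↦ C
    B ↦ DAB
    C ↦ DDA
    D ↦ CBA

A->C, B->DAB, C->DDA, D->CBA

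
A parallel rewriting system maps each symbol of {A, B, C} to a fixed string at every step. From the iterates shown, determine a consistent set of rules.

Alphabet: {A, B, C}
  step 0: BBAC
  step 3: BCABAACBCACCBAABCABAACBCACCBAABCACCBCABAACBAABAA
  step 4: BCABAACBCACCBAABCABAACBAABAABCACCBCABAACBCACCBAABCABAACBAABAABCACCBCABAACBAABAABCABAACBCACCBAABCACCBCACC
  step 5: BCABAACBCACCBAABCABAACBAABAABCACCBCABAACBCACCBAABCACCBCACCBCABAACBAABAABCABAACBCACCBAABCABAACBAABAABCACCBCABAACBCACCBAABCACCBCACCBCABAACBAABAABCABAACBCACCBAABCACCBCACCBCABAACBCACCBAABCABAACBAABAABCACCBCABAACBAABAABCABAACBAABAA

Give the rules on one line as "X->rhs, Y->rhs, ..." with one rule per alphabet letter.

A->C, B->BCA, C->BAA

  step 4 ⇒ step 5: BCABAACBCACCBAABCABAACBAABAABCACCBCABAACBCACCBAABCABAACBAABAABCACCBCABAACBAABAABCABAACBCACCBAABCACCBCACC ⇒ BCA·BAA·C·BCA·C·C·BAA·BCA·BAA·C·BAA·BAA·BCA·C·C·BCA·BAA·C·BCA·C·C·BAA·BCA·C·C·BCA·C·C·BCA·BAA·C·BAA·BAA·BCA·BAA·C·BCA·C·C·BAA·BCA·BAA·C·BAA·BAA·BCA·C·C·BCA·BAA·C·BCA·C·C·BAA·BCA·C·C·BCA·C·C·BCA·BAA·C·BAA·BAA·BCA·BAA·C·BCA·C·C·BAA·BCA·C·C·BCA·C·C·BCA·BAA·C·BCA·C·C·BAA·BCA·BAA·C·BAA·BAA·BCA·C·C·BCA·BAA·C·BAA·BAA·BCA·BAA·C·BAA·BAA
    A ↦ C
    B ↦ BCA
    C ↦ BAA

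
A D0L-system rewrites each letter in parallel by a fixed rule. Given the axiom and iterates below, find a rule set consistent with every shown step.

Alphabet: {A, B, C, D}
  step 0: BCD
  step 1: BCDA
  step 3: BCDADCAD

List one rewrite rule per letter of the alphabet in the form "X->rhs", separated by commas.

  step 0 ⇒ step 1: BCD ⇒ BC·D·A
    B ↦ BC
    C ↦ D
    D ↦ A
    A ↦ DC  (constrained at step 1)

A->DC, B->BC, C->D, D->A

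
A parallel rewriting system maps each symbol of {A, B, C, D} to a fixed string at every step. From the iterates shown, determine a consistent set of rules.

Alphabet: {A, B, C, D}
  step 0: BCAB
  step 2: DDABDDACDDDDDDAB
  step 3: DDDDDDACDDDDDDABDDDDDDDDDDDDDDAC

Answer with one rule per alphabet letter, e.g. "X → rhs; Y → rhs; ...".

  step 2 ⇒ step 3: DDABDDACDDDDDDAB ⇒ DD·DD·DD·AC·DD·DD·DD·AB·DD·DD·DD·DD·DD·DD·DD·AC
    A ↦ DD
    B ↦ AC
    C ↦ AB
    D ↦ DD

A->DD, B->AC, C->AB, D->DD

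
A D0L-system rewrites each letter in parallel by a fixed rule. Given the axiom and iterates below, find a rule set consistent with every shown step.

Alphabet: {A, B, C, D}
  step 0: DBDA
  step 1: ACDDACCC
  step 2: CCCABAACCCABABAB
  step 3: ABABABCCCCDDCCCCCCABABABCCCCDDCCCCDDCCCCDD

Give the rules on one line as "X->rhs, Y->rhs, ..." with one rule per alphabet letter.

A->CCC, B->CDD, C->AB, D->A

  step 2 ⇒ step 3: CCCABAACCCABABAB ⇒ AB·AB·AB·CCC·CDD·CCC·CCC·AB·AB·AB·CCC·CDD·CCC·CDD·CCC·CDD
    A ↦ CCC
    B ↦ CDD
    C ↦ AB
  step 0 ⇒ step 1: DBDA ⇒ A·CDD·A·CCC
    D ↦ A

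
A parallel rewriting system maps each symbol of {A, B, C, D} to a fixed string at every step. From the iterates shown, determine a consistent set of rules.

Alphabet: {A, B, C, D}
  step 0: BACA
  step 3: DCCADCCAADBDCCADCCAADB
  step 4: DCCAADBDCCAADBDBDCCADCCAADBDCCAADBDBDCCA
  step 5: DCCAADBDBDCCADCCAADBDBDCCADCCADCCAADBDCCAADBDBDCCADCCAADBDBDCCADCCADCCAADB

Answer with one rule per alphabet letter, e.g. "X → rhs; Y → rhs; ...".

  step 4 ⇒ step 5: DCCAADBDCCAADBDBDCCADCCAADBDCCAADBDBDCCA ⇒ DCC·A·A·DB·DB·DCC·A·DCC·A·A·DB·DB·DCC·A·DCC·A·DCC·A·A·DB·DCC·A·A·DB·DB·DCC·A·DCC·A·A·DB·DB·DCC·A·DCC·A·DCC·A·A·DB
    A ↦ DB
    B ↦ A
    C ↦ A
    D ↦ DCC

A->DB, B->A, C->A, D->DCC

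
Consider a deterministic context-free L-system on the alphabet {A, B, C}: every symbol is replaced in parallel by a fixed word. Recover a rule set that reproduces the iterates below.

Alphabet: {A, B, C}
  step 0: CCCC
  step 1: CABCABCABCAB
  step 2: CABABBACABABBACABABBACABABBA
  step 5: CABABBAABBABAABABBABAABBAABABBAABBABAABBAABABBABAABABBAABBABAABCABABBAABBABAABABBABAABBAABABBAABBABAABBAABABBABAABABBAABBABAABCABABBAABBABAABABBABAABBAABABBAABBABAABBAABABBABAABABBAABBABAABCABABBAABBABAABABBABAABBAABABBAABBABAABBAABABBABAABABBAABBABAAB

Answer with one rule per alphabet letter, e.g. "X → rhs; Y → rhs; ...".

A->AB, B->BA, C->CAB

  step 1 ⇒ step 2: CABCABCABCAB ⇒ CAB·AB·BA·CAB·AB·BA·CAB·AB·BA·CAB·AB·BA
    A ↦ AB
    B ↦ BA
    C ↦ CAB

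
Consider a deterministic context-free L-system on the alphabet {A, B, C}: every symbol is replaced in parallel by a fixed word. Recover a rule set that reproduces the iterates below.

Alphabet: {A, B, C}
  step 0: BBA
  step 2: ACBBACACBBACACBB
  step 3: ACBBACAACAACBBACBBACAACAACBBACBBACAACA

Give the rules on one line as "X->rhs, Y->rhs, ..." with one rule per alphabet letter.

A->AC, B->ACA, C->BB

  step 2 ⇒ step 3: ACBBACACBBACACBB ⇒ AC·BB·ACA·ACA·AC·BB·AC·BB·ACA·ACA·AC·BB·AC·BB·ACA·ACA
    A ↦ AC
    B ↦ ACA
    C ↦ BB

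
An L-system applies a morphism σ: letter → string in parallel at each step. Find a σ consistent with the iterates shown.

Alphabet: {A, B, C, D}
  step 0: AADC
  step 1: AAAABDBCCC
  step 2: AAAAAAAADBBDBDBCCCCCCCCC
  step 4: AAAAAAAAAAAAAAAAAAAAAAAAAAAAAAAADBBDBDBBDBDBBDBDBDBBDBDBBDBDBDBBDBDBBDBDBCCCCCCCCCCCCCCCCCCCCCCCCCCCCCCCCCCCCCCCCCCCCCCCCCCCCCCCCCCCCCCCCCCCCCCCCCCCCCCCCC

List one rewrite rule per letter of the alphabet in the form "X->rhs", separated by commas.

  step 1 ⇒ step 2: AAAABDBCCC ⇒ AA·AA·AA·AA·DB·BDB·DB·CCC·CCC·CCC
    A ↦ AA
    B ↦ DB
    C ↦ CCC
    D ↦ BDB

A->AA, B->DB, C->CCC, D->BDB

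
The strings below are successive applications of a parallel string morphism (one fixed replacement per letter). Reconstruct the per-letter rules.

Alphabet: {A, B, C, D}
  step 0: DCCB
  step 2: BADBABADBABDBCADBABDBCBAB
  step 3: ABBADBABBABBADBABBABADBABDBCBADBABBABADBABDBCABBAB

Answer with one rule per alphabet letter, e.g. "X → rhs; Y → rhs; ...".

  step 2 ⇒ step 3: BADBABADBABDBCADBABDBCBAB ⇒ AB·B·ADB·AB·B·AB·B·ADB·AB·B·AB·ADB·AB·DBC·B·ADB·AB·B·AB·ADB·AB·DBC·AB·B·AB
    A ↦ B
    B ↦ AB
    C ↦ DBC
    D ↦ ADB

A->B, B->AB, C->DBC, D->ADB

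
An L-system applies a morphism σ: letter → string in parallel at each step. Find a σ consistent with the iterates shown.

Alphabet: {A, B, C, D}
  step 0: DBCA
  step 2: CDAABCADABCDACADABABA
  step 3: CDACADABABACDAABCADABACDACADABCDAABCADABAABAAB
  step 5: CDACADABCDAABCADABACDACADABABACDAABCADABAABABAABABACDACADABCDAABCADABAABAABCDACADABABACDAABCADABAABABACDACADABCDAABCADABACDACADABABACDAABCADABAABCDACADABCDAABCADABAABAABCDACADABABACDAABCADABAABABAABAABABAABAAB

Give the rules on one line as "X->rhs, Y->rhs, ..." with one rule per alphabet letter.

A->AB, B->A, C->CDA, D->CAD

  step 2 ⇒ step 3: CDAABCADABCDACADABABA ⇒ CDA·CAD·AB·AB·A·CDA·AB·CAD·AB·A·CDA·CAD·AB·CDA·AB·CAD·AB·A·AB·A·AB
    A ↦ AB
    B ↦ A
    C ↦ CDA
    D ↦ CAD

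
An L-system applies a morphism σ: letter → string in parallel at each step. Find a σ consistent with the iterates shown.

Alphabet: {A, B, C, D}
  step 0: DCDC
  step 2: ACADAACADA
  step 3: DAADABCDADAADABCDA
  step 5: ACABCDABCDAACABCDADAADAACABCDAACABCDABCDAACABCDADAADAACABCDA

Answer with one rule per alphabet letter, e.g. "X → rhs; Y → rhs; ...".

A->DA, B->AC, C->A, D->BC

  step 2 ⇒ step 3: ACADAACADA ⇒ DA·A·DA·BC·DA·DA·A·DA·BC·DA
    A ↦ DA
    C ↦ A
    D ↦ BC
    B ↦ AC  (constrained at step 3)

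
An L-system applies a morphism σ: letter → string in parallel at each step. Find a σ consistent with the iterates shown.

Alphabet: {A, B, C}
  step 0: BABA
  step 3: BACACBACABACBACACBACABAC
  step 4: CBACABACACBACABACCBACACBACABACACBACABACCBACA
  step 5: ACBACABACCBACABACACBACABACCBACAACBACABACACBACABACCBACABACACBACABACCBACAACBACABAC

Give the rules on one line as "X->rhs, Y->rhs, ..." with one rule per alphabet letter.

  step 4 ⇒ step 5: CBACABACACBACABACCBACACBACABACACBACABACCBACA ⇒ A·C·BAC·A·BAC·C·BAC·A·BAC·A·C·BAC·A·BAC·C·BAC·A·A·C·BAC·A·BAC·A·C·BAC·A·BAC·C·BAC·A·BAC·A·C·BAC·A·BAC·C·BAC·A·A·C·BAC·A·BAC
    A ↦ BAC
    B ↦ C
    C ↦ A

A->BAC, B->C, C->A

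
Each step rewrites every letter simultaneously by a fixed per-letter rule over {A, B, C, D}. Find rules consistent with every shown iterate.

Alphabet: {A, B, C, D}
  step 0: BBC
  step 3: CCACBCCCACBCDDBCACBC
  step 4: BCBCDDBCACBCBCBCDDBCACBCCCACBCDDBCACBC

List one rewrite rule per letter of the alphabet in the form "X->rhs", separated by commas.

A->DD, B->AC, C->BC, D->C

  step 3 ⇒ step 4: CCACBCCCACBCDDBCACBC ⇒ BC·BC·DD·BC·AC·BC·BC·BC·DD·BC·AC·BC·C·C·AC·BC·DD·BC·AC·BC
    A ↦ DD
    B ↦ AC
    C ↦ BC
    D ↦ C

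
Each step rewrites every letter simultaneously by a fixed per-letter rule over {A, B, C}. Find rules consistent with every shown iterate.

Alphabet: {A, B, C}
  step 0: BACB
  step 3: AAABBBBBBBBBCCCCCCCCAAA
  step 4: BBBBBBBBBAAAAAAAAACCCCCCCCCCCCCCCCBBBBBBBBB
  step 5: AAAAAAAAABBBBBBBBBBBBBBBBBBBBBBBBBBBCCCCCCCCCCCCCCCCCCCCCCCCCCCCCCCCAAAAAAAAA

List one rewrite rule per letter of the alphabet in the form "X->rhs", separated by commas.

A->BBB, B->A, C->CC

  step 4 ⇒ step 5: BBBBBBBBBAAAAAAAAACCCCCCCCCCCCCCCCBBBBBBBBB ⇒ A·A·A·A·A·A·A·A·A·BBB·BBB·BBB·BBB·BBB·BBB·BBB·BBB·BBB·CC·CC·CC·CC·CC·CC·CC·CC·CC·CC·CC·CC·CC·CC·CC·CC·A·A·A·A·A·A·A·A·A
    A ↦ BBB
    B ↦ A
    C ↦ CC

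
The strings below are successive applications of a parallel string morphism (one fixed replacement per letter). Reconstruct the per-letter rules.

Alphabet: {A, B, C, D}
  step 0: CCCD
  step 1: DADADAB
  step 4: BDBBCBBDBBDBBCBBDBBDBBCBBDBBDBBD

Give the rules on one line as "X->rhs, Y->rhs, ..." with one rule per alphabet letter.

  step 0 ⇒ step 1: CCCD ⇒ DA·DA·DA·B
    C ↦ DA
    D ↦ B
    A ↦ CB  (constrained at step 1)
    B ↦ BD  (constrained at step 1)

A->CB, B->BD, C->DA, D->B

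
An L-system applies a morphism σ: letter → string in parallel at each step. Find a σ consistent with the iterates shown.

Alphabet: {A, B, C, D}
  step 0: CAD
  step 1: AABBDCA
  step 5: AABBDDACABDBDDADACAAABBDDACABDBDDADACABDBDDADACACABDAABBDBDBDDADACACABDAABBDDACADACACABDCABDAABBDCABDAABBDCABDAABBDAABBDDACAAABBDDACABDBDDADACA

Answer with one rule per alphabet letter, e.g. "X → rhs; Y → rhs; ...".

A->BD, B->DA, C->AAB, D->CA

  step 0 ⇒ step 1: CAD ⇒ AAB·BD·CA
    A ↦ BD
    C ↦ AAB
    D ↦ CA
    B ↦ DA  (constrained at step 1)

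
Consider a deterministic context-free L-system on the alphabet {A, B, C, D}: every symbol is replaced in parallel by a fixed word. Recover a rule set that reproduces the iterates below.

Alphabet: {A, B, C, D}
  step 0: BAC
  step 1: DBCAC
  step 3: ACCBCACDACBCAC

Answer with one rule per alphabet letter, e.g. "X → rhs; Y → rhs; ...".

  step 0 ⇒ step 1: BAC ⇒ D·BC·AC
    A ↦ BC
    B ↦ D
    C ↦ AC
    D ↦ C  (constrained at step 1)

A->BC, B->D, C->AC, D->C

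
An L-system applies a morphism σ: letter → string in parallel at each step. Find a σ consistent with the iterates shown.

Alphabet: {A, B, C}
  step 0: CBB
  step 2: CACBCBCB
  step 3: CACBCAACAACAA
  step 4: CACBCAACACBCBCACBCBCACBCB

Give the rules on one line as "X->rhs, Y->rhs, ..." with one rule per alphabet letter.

  step 3 ⇒ step 4: CACBCAACAACAA ⇒ CA·CB·CA·A·CA·CB·CB·CA·CB·CB·CA·CB·CB
    A ↦ CB
    B ↦ A
    C ↦ CA

A->CB, B->A, C->CA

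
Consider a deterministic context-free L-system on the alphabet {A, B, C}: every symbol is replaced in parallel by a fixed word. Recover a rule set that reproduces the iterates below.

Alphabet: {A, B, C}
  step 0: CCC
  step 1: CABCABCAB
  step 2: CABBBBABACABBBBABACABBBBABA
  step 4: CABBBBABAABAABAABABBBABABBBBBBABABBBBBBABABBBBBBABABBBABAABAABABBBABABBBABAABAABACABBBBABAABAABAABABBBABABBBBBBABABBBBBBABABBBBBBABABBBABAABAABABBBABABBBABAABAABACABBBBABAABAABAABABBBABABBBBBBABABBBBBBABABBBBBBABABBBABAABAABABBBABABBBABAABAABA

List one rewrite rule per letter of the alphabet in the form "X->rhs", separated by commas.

  step 1 ⇒ step 2: CABCABCAB ⇒ CAB·BBB·ABA·CAB·BBB·ABA·CAB·BBB·ABA
    A ↦ BBB
    B ↦ ABA
    C ↦ CAB

A->BBB, B->ABA, C->CAB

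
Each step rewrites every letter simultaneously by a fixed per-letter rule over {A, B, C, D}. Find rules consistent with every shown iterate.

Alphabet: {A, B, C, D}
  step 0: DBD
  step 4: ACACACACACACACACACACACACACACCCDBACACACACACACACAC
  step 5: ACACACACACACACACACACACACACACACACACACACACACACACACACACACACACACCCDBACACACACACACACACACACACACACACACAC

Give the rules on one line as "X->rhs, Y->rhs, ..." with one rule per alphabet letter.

  step 4 ⇒ step 5: ACACACACACACACACACACACACACACCCDBACACACACACACACAC ⇒ AC·AC·AC·AC·AC·AC·AC·AC·AC·AC·AC·AC·AC·AC·AC·AC·AC·AC·AC·AC·AC·AC·AC·AC·AC·AC·AC·AC·AC·AC·CC·DB·AC·AC·AC·AC·AC·AC·AC·AC·AC·AC·AC·AC·AC·AC·AC·AC
    A ↦ AC
    B ↦ DB
    C ↦ AC
    D ↦ CC

A->AC, B->DB, C->AC, D->CC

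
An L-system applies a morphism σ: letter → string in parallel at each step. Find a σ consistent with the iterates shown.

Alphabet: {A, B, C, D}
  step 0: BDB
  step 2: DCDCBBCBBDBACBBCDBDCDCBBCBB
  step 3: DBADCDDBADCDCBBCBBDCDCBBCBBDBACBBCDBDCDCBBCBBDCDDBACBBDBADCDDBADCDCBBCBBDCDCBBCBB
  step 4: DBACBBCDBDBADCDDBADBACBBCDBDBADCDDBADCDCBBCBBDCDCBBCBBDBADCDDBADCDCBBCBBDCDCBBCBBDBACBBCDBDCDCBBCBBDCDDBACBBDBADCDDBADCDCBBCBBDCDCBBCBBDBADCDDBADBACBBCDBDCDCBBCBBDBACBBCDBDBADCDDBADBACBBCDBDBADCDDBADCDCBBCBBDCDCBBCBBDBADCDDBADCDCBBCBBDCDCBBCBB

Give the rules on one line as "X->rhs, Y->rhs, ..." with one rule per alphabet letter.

A->CDB, B->CBB, C->DCD, D->DBA

  step 3 ⇒ step 4: DBADCDDBADCDCBBCBBDCDCBBCBBDBACBBCDBDCDCBBCBBDCDDBACBBDBADCDDBADCDCBBCBBDCDCBBCBB ⇒ DBA·CBB·CDB·DBA·DCD·DBA·DBA·CBB·CDB·DBA·DCD·DBA·DCD·CBB·CBB·DCD·CBB·CBB·DBA·DCD·DBA·DCD·CBB·CBB·DCD·CBB·CBB·DBA·CBB·CDB·DCD·CBB·CBB·DCD·DBA·CBB·DBA·DCD·DBA·DCD·CBB·CBB·DCD·CBB·CBB·DBA·DCD·DBA·DBA·CBB·CDB·DCD·CBB·CBB·DBA·CBB·CDB·DBA·DCD·DBA·DBA·CBB·CDB·DBA·DCD·DBA·DCD·CBB·CBB·DCD·CBB·CBB·DBA·DCD·DBA·DCD·CBB·CBB·DCD·CBB·CBB
    A ↦ CDB
    B ↦ CBB
    C ↦ DCD
    D ↦ DBA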